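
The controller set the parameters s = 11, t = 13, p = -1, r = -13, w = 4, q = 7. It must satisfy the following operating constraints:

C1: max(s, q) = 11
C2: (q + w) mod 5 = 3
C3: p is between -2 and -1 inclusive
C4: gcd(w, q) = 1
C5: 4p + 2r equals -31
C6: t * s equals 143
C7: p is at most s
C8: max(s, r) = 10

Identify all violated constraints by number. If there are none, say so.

No — constraints 2, 5, 8 are not satisfied.

C1: max(11, 7) = 11  holds
C2: q + w = 11; 11 mod 5 = 1, not 3  fails
C3: p = -1 lies in [-2, -1]  holds
C4: gcd(4, 7) = 1  holds
C5: 4p + 2r = 4(-1) + 2(-13) = -30, not -31  fails
C6: t * s = 13 * 11 = 143  holds
C7: p = -1, s = 11; -1 ≤ 11  holds
C8: max(11, -13) = 11, not 10  fails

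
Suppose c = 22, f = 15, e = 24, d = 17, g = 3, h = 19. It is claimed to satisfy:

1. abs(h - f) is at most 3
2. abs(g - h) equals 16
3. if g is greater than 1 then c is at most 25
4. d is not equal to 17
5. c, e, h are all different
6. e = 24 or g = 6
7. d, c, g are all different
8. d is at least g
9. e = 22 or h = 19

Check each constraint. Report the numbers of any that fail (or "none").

1. abs(19 - 15) = 4; 4 > 3, exceeds bound 3  ✗
2. abs(3 - 19) = 16  ✓
3. g = 3 > 1, so we need c ≤ 25; c = 22 ≤ 25  ✓
4. d = 17, but 17 is required to differ  ✗
5. values 22, 24, 19 are pairwise distinct  ✓
6. e = 24 = 24 (first disjunct)  ✓
7. values 17, 22, 3 are pairwise distinct  ✓
8. d = 17, g = 3; 17 ≥ 3  ✓
9. e = 24 ≠ 22, but h = 19 = 19 (second disjunct)  ✓

No — constraints 1, 4 are not satisfied.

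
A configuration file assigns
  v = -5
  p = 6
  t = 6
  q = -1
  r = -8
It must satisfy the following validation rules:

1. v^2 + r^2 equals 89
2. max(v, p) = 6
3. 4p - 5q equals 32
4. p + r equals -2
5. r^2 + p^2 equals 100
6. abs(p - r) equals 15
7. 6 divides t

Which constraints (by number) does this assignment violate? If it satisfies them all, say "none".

Constraints 3 and 6 are violated.

1. v^2 + r^2 = (-5)^2 + (-8)^2 = 25 + 64 = 89  ✔
2. max(-5, 6) = 6  ✔
3. 4p - 5q = 4(6) - 5(-1) = 29, not 32  ✘
4. p + r = 6 + (-8) = -2  ✔
5. r^2 + p^2 = (-8)^2 + 6^2 = 64 + 36 = 100  ✔
6. abs(6 - (-8)) = 14, not 15  ✘
7. 6 / 6 = 1, so 6 divides 6  ✔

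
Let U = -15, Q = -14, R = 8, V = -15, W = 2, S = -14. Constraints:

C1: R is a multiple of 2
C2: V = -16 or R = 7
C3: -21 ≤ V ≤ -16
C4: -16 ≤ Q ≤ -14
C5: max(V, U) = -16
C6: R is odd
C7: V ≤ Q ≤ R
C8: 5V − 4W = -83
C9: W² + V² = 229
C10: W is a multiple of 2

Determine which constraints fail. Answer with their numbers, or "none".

C1: 8 / 2 = 4, so 2 divides 8 — holds.
C2: V = -15 ≠ -16 and R = 8 ≠ 7; both disjuncts false — does not hold.
C3: V = -15 is outside [-21, -16] — does not hold.
C4: Q = -14 lies in [-16, -14] — holds.
C5: max(-15, -15) = -15, not -16 — does not hold.
C6: R = 8 is even — does not hold.
C7: values -15 ≤ -14 ≤ 8 — holds.
C8: 5V − 4W = 5(-15) − 4(2) = -83 — holds.
C9: W² + V² = 2² + (-15)² = 4 + 225 = 229 — holds.
C10: 2 / 2 = 1, so 2 divides 2 — holds.

Constraints 2, 3, 5, 6 are violated.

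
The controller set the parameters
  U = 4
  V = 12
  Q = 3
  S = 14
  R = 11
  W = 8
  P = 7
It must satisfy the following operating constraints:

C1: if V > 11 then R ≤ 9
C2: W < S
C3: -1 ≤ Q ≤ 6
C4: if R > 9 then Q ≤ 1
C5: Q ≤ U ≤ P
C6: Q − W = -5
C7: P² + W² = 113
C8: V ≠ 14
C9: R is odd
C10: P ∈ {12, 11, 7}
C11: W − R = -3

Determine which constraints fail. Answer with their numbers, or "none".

C1: V = 12 > 11, so we need R ≤ 9; but R = 11 > 9  ✘
C2: W = 8, S = 14; 8 < 14  ✔
C3: Q = 3 lies in [-1, 6]  ✔
C4: R = 11 > 9, so we need Q ≤ 1; but Q = 3 > 1  ✘
C5: values 3 ≤ 4 ≤ 7  ✔
C6: Q − W = 3 − 8 = -5  ✔
C7: P² + W² = 7² + 8² = 49 + 64 = 113  ✔
C8: V = 12, and 12 ≠ 14  ✔
C9: R = 11 is odd  ✔
C10: P = 7 is in {12, 11, 7}  ✔
C11: W − R = 8 − 11 = -3  ✔

No — constraints 1 and 4 are not satisfied.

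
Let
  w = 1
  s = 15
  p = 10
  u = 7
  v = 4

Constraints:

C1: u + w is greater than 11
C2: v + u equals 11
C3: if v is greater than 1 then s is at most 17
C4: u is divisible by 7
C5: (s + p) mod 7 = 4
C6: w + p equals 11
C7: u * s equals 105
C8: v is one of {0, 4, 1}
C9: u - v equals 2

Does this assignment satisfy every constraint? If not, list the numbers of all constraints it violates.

Constraints 1 and 9 are violated.

C1: u + w = 7 + 1 = 8; 8 ≤ 11, bound 11 not met  fails
C2: v + u = 4 + 7 = 11  holds
C3: v = 4 > 1, so we need s ≤ 17; s = 15 ≤ 17  holds
C4: 7 / 7 = 1, so 7 divides 7  holds
C5: s + p = 25; 25 mod 7 = 4  holds
C6: w + p = 1 + 10 = 11  holds
C7: u * s = 7 * 15 = 105  holds
C8: v = 4 is in {0, 4, 1}  holds
C9: u - v = 7 - 4 = 3, not 2  fails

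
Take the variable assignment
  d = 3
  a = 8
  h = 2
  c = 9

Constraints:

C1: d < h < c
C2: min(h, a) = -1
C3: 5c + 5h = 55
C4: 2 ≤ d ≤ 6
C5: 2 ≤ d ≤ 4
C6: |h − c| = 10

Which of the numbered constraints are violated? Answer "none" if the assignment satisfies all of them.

The assignment fails constraints 1, 2, and 6.

C1: values 3, 2, 9; d = 3 is not < h = 2  ✘
C2: min(2, 8) = 2, not -1  ✘
C3: 5c + 5h = 5(9) + 5(2) = 55  ✔
C4: d = 3 lies in [2, 6]  ✔
C5: d = 3 lies in [2, 4]  ✔
C6: |2 − 9| = 7, not 10  ✘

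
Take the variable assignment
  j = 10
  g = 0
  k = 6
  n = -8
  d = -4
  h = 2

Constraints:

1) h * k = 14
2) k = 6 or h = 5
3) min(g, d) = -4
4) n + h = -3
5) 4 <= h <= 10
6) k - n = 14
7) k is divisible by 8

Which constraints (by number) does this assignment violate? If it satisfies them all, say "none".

The assignment fails constraints 1, 4, 5, and 7.

1) h * k = 2 * 6 = 12, not 14  no
2) k = 6 = 6 (first disjunct)  yes
3) min(0, -4) = -4  yes
4) n + h = -8 + 2 = -6, not -3  no
5) h = 2 is outside [4, 10]  no
6) k - n = 6 - (-8) = 14  yes
7) 6 = 8*0 + 6, so 8 does not divide 6  no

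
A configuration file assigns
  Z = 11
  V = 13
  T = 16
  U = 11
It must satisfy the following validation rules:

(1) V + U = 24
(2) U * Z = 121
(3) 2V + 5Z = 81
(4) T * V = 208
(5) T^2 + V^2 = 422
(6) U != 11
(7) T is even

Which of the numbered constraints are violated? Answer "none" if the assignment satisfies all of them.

No — constraints 5 and 6 are not satisfied.

(1) V + U = 13 + 11 = 24  yes
(2) U * Z = 11 * 11 = 121  yes
(3) 2V + 5Z = 2(13) + 5(11) = 81  yes
(4) T * V = 16 * 13 = 208  yes
(5) T^2 + V^2 = 16^2 + 13^2 = 256 + 169 = 425, not 422  no
(6) U = 11, but 11 is required to differ  no
(7) T = 16 is even  yes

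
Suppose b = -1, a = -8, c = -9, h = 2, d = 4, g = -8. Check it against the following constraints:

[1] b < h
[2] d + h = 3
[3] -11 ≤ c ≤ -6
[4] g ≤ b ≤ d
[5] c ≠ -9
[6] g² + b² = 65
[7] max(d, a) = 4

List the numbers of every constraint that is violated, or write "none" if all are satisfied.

The assignment fails constraints 2 and 5.

[1] b = -1, h = 2; -1 < 2 — OK.
[2] d + h = 4 + 2 = 6, not 3 — violated.
[3] c = -9 lies in [-11, -6] — OK.
[4] values -8 ≤ -1 ≤ 4 — OK.
[5] c = -9, but -9 is required to differ — violated.
[6] g² + b² = (-8)² + (-1)² = 64 + 1 = 65 — OK.
[7] max(4, -8) = 4 — OK.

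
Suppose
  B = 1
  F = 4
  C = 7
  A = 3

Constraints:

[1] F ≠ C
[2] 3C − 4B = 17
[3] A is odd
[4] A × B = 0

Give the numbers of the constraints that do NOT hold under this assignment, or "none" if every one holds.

[1] F = 4, C = 7; distinct  OK
[2] 3C − 4B = 3(7) − 4(1) = 17  OK
[3] A = 3 is odd  OK
[4] A × B = 3 × 1 = 3, not 0  FAIL

Violated: 4.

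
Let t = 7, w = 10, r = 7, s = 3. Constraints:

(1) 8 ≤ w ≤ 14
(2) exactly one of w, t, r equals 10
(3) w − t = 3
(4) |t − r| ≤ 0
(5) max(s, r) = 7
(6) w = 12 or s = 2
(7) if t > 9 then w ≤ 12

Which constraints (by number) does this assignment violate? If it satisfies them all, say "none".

(1) w = 10 lies in [8, 14] — holds.
(2) w=10, t=7, r=7; 1 of them equals 10 — holds.
(3) w − t = 10 − 7 = 3 — holds.
(4) |7 − 7| = 0; 0 ≤ 0 — holds.
(5) max(3, 7) = 7 — holds.
(6) w = 10 ≠ 12 and s = 3 ≠ 2; both disjuncts false — does not hold.
(7) t = 7, not > 9; antecedent false, conditional vacuously true — holds.

Constraint 6 is violated.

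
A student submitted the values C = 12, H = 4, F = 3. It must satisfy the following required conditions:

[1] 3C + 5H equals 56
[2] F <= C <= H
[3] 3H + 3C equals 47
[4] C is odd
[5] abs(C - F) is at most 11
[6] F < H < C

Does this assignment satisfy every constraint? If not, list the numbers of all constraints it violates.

Constraints 2, 3, 4 do not hold.

[1] 3C + 5H = 3(12) + 5(4) = 56 — satisfied.
[2] values 3, 12, 4; C = 12 is not <= H = 4 — violated.
[3] 3H + 3C = 3(4) + 3(12) = 48, not 47 — violated.
[4] C = 12 is even — violated.
[5] abs(12 - 3) = 9; 9 ≤ 11 — satisfied.
[6] values 3 < 4 < 12 — satisfied.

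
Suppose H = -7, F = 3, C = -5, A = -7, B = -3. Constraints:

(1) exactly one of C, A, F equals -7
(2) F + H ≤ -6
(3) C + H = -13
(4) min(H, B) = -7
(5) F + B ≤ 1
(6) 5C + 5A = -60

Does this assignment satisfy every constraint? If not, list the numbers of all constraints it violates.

Violated: 2 and 3.

(1) C=-5, A=-7, F=3; 1 of them equals -7  OK
(2) F + H = 3 + (-7) = -4; -4 > -6, bound -6 not met  FAIL
(3) C + H = -5 + (-7) = -12, not -13  FAIL
(4) min(-7, -3) = -7  OK
(5) F + B = 3 + (-3) = 0; 0 ≤ 1  OK
(6) 5C + 5A = 5(-5) + 5(-7) = -60  OK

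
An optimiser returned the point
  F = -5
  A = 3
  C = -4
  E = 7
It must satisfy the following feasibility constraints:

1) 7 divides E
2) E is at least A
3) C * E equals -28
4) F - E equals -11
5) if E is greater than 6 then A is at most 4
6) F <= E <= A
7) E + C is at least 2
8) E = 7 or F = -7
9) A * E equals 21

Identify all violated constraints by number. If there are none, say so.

1) 7 / 7 = 1, so 7 divides 7 — satisfied.
2) E = 7, A = 3; 7 ≥ 3 — satisfied.
3) C * E = -4 * 7 = -28 — satisfied.
4) F - E = -5 - 7 = -12, not -11 — violated.
5) E = 7 > 6, so we need A ≤ 4; A = 3 ≤ 4 — satisfied.
6) values -5, 7, 3; E = 7 is not <= A = 3 — violated.
7) E + C = 7 + (-4) = 3; 3 ≥ 2 — satisfied.
8) E = 7 = 7 (first disjunct) — satisfied.
9) A * E = 3 * 7 = 21 — satisfied.

Constraints 4, 6 are violated.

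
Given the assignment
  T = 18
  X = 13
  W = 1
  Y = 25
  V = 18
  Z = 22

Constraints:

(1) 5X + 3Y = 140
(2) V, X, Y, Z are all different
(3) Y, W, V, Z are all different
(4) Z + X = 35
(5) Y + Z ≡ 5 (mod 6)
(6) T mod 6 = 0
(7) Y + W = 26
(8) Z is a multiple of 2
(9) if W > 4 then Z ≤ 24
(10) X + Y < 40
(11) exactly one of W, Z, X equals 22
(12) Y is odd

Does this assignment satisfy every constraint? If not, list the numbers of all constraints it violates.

No violations.

(1) 5X + 3Y = 5(13) + 3(25) = 140  OK
(2) values 18, 13, 25, 22 are pairwise distinct  OK
(3) values 25, 1, 18, 22 are pairwise distinct  OK
(4) Z + X = 22 + 13 = 35  OK
(5) Y + Z = 47; 47 mod 6 = 5  OK
(6) 18 mod 6 = 0  OK
(7) Y + W = 25 + 1 = 26  OK
(8) 22 / 2 = 11, so 2 divides 22  OK
(9) W = 1, not > 4; antecedent false, conditional vacuously true  OK
(10) X + Y = 13 + 25 = 38; 38 < 40  OK
(11) W=1, Z=22, X=13; 1 of them equals 22  OK
(12) Y = 25 is odd  OK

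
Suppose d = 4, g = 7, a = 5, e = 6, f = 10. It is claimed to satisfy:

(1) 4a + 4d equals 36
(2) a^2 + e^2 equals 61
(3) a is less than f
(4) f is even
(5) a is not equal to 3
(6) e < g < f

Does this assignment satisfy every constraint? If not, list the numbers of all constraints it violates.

(1) 4a + 4d = 4(5) + 4(4) = 36 — OK.
(2) a^2 + e^2 = 5^2 + 6^2 = 25 + 36 = 61 — OK.
(3) a = 5, f = 10; 5 < 10 — OK.
(4) f = 10 is even — OK.
(5) a = 5, and 5 ≠ 3 — OK.
(6) values 6 < 7 < 10 — OK.

The assignment satisfies every constraint.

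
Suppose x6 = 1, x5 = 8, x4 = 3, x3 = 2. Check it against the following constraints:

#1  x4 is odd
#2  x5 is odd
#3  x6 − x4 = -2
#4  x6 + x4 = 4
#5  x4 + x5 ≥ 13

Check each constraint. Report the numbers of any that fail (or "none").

Constraints 2, 5 are violated.

#1 x4 = 3 is odd — holds.
#2 x5 = 8 is even — fails.
#3 x6 − x4 = 1 − 3 = -2 — holds.
#4 x6 + x4 = 1 + 3 = 4 — holds.
#5 x4 + x5 = 3 + 8 = 11; 11 < 13, bound 13 not met — fails.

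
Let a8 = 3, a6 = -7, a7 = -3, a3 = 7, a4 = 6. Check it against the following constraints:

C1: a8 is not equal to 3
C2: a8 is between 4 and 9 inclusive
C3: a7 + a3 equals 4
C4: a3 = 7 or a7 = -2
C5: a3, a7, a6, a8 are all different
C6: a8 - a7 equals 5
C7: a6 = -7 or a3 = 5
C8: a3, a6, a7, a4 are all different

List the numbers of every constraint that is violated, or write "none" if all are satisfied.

Constraints 1, 2, and 6 do not hold.

C1: a8 = 3, but 3 is required to differ — does not hold.
C2: a8 = 3 is outside [4, 9] — does not hold.
C3: a7 + a3 = -3 + 7 = 4 — holds.
C4: a3 = 7 = 7 (first disjunct) — holds.
C5: values 7, -3, -7, 3 are pairwise distinct — holds.
C6: a8 - a7 = 3 - (-3) = 6, not 5 — does not hold.
C7: a6 = -7 = -7 (first disjunct) — holds.
C8: values 7, -7, -3, 6 are pairwise distinct — holds.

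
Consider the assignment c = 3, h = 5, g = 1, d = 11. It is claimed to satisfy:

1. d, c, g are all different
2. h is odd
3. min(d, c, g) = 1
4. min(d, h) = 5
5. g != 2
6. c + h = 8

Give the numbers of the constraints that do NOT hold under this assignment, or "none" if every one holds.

All constraints are satisfied.

1. values 11, 3, 1 are pairwise distinct  ✔
2. h = 5 is odd  ✔
3. min(11, 3, 1) = 1  ✔
4. min(11, 5) = 5  ✔
5. g = 1, and 1 ≠ 2  ✔
6. c + h = 3 + 5 = 8  ✔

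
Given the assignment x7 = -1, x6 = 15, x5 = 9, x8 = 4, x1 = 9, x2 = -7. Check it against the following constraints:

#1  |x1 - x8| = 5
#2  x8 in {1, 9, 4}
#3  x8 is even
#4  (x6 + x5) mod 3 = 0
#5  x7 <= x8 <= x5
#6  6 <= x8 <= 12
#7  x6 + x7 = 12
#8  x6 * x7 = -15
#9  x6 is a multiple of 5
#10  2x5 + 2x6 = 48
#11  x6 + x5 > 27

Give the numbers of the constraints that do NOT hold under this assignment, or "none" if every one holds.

#1 |9 - 4| = 5 — satisfied.
#2 x8 = 4 is in {1, 9, 4} — satisfied.
#3 x8 = 4 is even — satisfied.
#4 x6 + x5 = 24; 24 mod 3 = 0 — satisfied.
#5 values -1 <= 4 <= 9 — satisfied.
#6 x8 = 4 is outside [6, 12] — violated.
#7 x6 + x7 = 15 + (-1) = 14, not 12 — violated.
#8 x6 * x7 = 15 * (-1) = -15 — satisfied.
#9 15 / 5 = 3, so 5 divides 15 — satisfied.
#10 2x5 + 2x6 = 2(9) + 2(15) = 48 — satisfied.
#11 x6 + x5 = 15 + 9 = 24; 24 ≤ 27, bound 27 not met — violated.

The assignment fails constraints 6, 7, and 11.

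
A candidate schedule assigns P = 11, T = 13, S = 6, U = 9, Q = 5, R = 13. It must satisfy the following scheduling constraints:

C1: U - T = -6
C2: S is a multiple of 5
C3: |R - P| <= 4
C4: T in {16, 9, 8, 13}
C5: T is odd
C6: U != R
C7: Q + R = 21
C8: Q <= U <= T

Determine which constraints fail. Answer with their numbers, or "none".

C1: U - T = 9 - 13 = -4, not -6 — fails.
C2: 6 = 5*1 + 1, so 5 does not divide 6 — fails.
C3: |13 - 11| = 2; 2 ≤ 4 — holds.
C4: T = 13 is in {16, 9, 8, 13} — holds.
C5: T = 13 is odd — holds.
C6: U = 9, R = 13; distinct — holds.
C7: Q + R = 5 + 13 = 18, not 21 — fails.
C8: values 5 <= 9 <= 13 — holds.

Constraints 1, 2, 7 do not hold.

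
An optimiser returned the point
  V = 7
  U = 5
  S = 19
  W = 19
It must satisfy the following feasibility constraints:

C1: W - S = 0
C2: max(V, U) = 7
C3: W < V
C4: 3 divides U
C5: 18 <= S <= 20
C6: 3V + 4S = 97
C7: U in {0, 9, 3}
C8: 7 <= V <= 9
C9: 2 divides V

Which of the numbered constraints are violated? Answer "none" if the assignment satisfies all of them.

No — constraints 3, 4, 7, and 9 are not satisfied.

C1: W - S = 19 - 19 = 0 — holds.
C2: max(7, 5) = 7 — holds.
C3: W = 19, V = 7; 19 ≥ 7 (want <) — does not hold.
C4: 5 = 3*1 + 2, so 3 does not divide 5 — does not hold.
C5: S = 19 lies in [18, 20] — holds.
C6: 3V + 4S = 3(7) + 4(19) = 97 — holds.
C7: U = 5 is not in {0, 9, 3} — does not hold.
C8: V = 7 lies in [7, 9] — holds.
C9: 7 = 2*3 + 1, so 2 does not divide 7 — does not hold.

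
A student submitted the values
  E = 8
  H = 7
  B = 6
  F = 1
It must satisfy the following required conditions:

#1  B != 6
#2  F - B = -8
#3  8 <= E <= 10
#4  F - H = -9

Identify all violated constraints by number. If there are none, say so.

#1 B = 6, but 6 is required to differ — violated.
#2 F - B = 1 - 6 = -5, not -8 — violated.
#3 E = 8 lies in [8, 10] — satisfied.
#4 F - H = 1 - 7 = -6, not -9 — violated.

The assignment fails constraints 1, 2, and 4.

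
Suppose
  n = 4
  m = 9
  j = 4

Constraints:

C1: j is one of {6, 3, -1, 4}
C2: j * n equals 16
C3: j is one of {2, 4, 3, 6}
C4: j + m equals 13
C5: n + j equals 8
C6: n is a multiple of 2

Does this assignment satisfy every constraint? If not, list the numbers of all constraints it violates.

All constraints are satisfied.

C1: j = 4 is in {6, 3, -1, 4} — holds.
C2: j * n = 4 * 4 = 16 — holds.
C3: j = 4 is in {2, 4, 3, 6} — holds.
C4: j + m = 4 + 9 = 13 — holds.
C5: n + j = 4 + 4 = 8 — holds.
C6: 4 / 2 = 2, so 2 divides 4 — holds.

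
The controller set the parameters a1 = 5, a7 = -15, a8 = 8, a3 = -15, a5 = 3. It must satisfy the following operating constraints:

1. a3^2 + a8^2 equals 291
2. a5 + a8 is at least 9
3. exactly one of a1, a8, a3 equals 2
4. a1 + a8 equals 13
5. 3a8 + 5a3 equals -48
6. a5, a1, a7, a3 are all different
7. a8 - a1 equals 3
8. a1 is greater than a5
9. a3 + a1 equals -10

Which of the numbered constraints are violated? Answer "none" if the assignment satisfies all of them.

The assignment fails constraints 1, 3, 5, and 6.

1. a3^2 + a8^2 = (-15)^2 + 8^2 = 225 + 64 = 289, not 291  ✗
2. a5 + a8 = 3 + 8 = 11; 11 ≥ 9  ✓
3. a1=5, a8=8, a3=-15; 0 of them equal 2, not exactly one  ✗
4. a1 + a8 = 5 + 8 = 13  ✓
5. 3a8 + 5a3 = 3(8) + 5(-15) = -51, not -48  ✗
6. a7 = a3 = -15, not all different  ✗
7. a8 - a1 = 8 - 5 = 3  ✓
8. a1 = 5, a5 = 3; 5 > 3  ✓
9. a3 + a1 = -15 + 5 = -10  ✓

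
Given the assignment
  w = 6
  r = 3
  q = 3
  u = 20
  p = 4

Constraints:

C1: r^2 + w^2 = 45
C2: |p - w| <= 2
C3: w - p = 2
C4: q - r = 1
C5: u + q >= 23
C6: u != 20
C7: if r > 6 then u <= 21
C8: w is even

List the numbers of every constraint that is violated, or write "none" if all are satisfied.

No — constraints 4, 6 are not satisfied.

C1: r^2 + w^2 = 3^2 + 6^2 = 9 + 36 = 45 — holds.
C2: |4 - 6| = 2; 2 ≤ 2 — holds.
C3: w - p = 6 - 4 = 2 — holds.
C4: q - r = 3 - 3 = 0, not 1 — does not hold.
C5: u + q = 20 + 3 = 23; 23 ≥ 23 — holds.
C6: u = 20, but 20 is required to differ — does not hold.
C7: r = 3, not > 6; antecedent false, conditional vacuously true — holds.
C8: w = 6 is even — holds.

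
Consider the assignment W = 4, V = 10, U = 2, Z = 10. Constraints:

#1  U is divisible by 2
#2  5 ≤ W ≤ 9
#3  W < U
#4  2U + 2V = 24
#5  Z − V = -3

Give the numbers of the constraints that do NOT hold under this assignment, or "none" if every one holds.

#1 2 / 2 = 1, so 2 divides 2 — holds.
#2 W = 4 is outside [5, 9] — fails.
#3 W = 4, U = 2; 4 ≥ 2 (want <) — fails.
#4 2U + 2V = 2(2) + 2(10) = 24 — holds.
#5 Z − V = 10 − 10 = 0, not -3 — fails.

Constraints 2, 3, and 5 are violated.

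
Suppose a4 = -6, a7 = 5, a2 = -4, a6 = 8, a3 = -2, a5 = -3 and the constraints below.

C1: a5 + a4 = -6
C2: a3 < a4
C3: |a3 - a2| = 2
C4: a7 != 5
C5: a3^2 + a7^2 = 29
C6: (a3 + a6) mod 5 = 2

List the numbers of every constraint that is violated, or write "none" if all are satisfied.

Violated: 1, 2, 4, and 6.

C1: a5 + a4 = -3 + (-6) = -9, not -6 — fails.
C2: a3 = -2, a4 = -6; -2 ≥ -6 (want <) — fails.
C3: |-2 - (-4)| = 2 — holds.
C4: a7 = 5, but 5 is required to differ — fails.
C5: a3^2 + a7^2 = (-2)^2 + 5^2 = 4 + 25 = 29 — holds.
C6: a3 + a6 = 6; 6 mod 5 = 1, not 2 — fails.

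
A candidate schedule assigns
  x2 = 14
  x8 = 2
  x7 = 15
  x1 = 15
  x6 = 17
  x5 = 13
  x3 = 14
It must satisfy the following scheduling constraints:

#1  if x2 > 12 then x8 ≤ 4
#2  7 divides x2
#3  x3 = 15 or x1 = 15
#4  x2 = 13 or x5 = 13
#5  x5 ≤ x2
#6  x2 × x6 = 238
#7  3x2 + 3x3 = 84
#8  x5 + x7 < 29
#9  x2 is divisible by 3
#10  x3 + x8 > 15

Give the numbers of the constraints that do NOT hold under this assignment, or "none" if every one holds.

No — constraint 9 is not satisfied.

#1 x2 = 14 > 12, so we need x8 ≤ 4; x8 = 2 ≤ 4  holds
#2 14 / 7 = 2, so 7 divides 14  holds
#3 x3 = 14 ≠ 15, but x1 = 15 = 15 (second disjunct)  holds
#4 x2 = 14 ≠ 13, but x5 = 13 = 13 (second disjunct)  holds
#5 x5 = 13, x2 = 14; 13 ≤ 14  holds
#6 x2 × x6 = 14 × 17 = 238  holds
#7 3x2 + 3x3 = 3(14) + 3(14) = 84  holds
#8 x5 + x7 = 13 + 15 = 28; 28 < 29  holds
#9 14 = 3×4 + 2, so 3 does not divide 14  fails
#10 x3 + x8 = 14 + 2 = 16; 16 > 15  holds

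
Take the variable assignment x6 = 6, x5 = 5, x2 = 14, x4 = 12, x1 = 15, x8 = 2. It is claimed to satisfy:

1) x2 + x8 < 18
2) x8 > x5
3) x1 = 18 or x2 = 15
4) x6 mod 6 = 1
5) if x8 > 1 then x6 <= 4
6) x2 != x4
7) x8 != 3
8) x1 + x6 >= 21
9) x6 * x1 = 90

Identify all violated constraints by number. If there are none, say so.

Violated: 2, 3, 4, and 5.

1) x2 + x8 = 14 + 2 = 16; 16 < 18 — holds.
2) x8 = 2, x5 = 5; 2 ≤ 5 (want >) — fails.
3) x1 = 15 ≠ 18 and x2 = 14 ≠ 15; both disjuncts false — fails.
4) 6 mod 6 = 0, not 1 — fails.
5) x8 = 2 > 1, so we need x6 ≤ 4; but x6 = 6 > 4 — fails.
6) x2 = 14, x4 = 12; distinct — holds.
7) x8 = 2, and 2 ≠ 3 — holds.
8) x1 + x6 = 15 + 6 = 21; 21 ≥ 21 — holds.
9) x6 * x1 = 6 * 15 = 90 — holds.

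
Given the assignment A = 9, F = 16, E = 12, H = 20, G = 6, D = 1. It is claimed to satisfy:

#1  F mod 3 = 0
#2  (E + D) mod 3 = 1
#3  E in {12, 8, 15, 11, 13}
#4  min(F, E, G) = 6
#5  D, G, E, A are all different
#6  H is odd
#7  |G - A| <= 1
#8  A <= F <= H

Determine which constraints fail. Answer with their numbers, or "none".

#1 16 mod 3 = 1, not 0 — does not hold.
#2 E + D = 13; 13 mod 3 = 1 — holds.
#3 E = 12 is in {12, 8, 15, 11, 13} — holds.
#4 min(16, 12, 6) = 6 — holds.
#5 values 1, 6, 12, 9 are pairwise distinct — holds.
#6 H = 20 is even — does not hold.
#7 |6 - 9| = 3; 3 > 1, exceeds bound 1 — does not hold.
#8 values 9 <= 16 <= 20 — holds.

The assignment fails constraints 1, 6, 7.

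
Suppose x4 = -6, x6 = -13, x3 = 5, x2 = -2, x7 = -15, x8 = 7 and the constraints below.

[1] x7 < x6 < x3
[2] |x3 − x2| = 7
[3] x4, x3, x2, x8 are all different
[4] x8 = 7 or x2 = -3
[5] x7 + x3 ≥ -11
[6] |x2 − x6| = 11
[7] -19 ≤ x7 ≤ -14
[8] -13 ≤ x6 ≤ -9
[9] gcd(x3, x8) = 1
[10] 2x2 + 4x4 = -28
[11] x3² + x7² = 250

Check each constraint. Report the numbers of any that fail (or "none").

Yes — all constraints hold.

[1] values -15 < -13 < 5  ✓
[2] |5 − (-2)| = 7  ✓
[3] values -6, 5, -2, 7 are pairwise distinct  ✓
[4] x8 = 7 = 7 (first disjunct)  ✓
[5] x7 + x3 = -15 + 5 = -10; -10 ≥ -11  ✓
[6] |-2 − (-13)| = 11  ✓
[7] x7 = -15 lies in [-19, -14]  ✓
[8] x6 = -13 lies in [-13, -9]  ✓
[9] gcd(5, 7) = 1  ✓
[10] 2x2 + 4x4 = 2(-2) + 4(-6) = -28  ✓
[11] x3² + x7² = 5² + (-15)² = 25 + 225 = 250  ✓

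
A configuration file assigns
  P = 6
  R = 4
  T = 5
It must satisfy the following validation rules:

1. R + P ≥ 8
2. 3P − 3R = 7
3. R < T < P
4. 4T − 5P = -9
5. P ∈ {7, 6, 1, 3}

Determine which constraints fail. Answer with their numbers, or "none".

1. R + P = 4 + 6 = 10; 10 ≥ 8  true
2. 3P − 3R = 3(6) − 3(4) = 6, not 7  false
3. values 4 < 5 < 6  true
4. 4T − 5P = 4(5) − 5(6) = -10, not -9  false
5. P = 6 is in {7, 6, 1, 3}  true

Constraints 2, 4 are violated.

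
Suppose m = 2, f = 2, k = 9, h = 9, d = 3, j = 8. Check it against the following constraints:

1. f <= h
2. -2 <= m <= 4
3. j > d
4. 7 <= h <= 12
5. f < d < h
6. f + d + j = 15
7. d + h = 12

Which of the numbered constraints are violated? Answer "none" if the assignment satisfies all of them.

1. f = 2, h = 9; 2 ≤ 9 — OK.
2. m = 2 lies in [-2, 4] — OK.
3. j = 8, d = 3; 8 > 3 — OK.
4. h = 9 lies in [7, 12] — OK.
5. values 2 < 3 < 9 — OK.
6. f + d + j = 2 + 3 + 8 = 13, not 15 — violated.
7. d + h = 3 + 9 = 12 — OK.

The assignment fails constraint 6.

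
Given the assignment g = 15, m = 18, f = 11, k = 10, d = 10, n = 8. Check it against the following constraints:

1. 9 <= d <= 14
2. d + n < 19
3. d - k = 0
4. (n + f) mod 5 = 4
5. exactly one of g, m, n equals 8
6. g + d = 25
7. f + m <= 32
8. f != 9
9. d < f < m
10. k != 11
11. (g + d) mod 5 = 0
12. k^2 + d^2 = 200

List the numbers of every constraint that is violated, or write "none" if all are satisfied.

1. d = 10 lies in [9, 14] — holds.
2. d + n = 10 + 8 = 18; 18 < 19 — holds.
3. d - k = 10 - 10 = 0 — holds.
4. n + f = 19; 19 mod 5 = 4 — holds.
5. g=15, m=18, n=8; 1 of them equals 8 — holds.
6. g + d = 15 + 10 = 25 — holds.
7. f + m = 11 + 18 = 29; 29 ≤ 32 — holds.
8. f = 11, and 11 ≠ 9 — holds.
9. values 10 < 11 < 18 — holds.
10. k = 10, and 10 ≠ 11 — holds.
11. g + d = 25; 25 mod 5 = 0 — holds.
12. k^2 + d^2 = 10^2 + 10^2 = 100 + 100 = 200 — holds.

No violations.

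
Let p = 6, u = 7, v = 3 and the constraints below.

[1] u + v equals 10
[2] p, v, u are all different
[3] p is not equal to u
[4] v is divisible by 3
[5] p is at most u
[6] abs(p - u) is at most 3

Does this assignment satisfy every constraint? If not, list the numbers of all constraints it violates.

Yes — all constraints hold.

[1] u + v = 7 + 3 = 10  true
[2] values 6, 3, 7 are pairwise distinct  true
[3] p = 6, u = 7; distinct  true
[4] 3 / 3 = 1, so 3 divides 3  true
[5] p = 6, u = 7; 6 ≤ 7  true
[6] abs(6 - 7) = 1; 1 ≤ 3  true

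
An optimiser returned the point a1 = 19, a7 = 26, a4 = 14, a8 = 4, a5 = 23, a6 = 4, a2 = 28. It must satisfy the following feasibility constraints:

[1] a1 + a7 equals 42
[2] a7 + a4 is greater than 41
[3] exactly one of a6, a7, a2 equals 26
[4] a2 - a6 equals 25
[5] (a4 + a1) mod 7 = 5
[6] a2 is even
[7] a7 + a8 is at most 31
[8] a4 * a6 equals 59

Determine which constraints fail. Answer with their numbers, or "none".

[1] a1 + a7 = 19 + 26 = 45, not 42  fails
[2] a7 + a4 = 26 + 14 = 40; 40 ≤ 41, bound 41 not met  fails
[3] a6=4, a7=26, a2=28; 1 of them equals 26  holds
[4] a2 - a6 = 28 - 4 = 24, not 25  fails
[5] a4 + a1 = 33; 33 mod 7 = 5  holds
[6] a2 = 28 is even  holds
[7] a7 + a8 = 26 + 4 = 30; 30 ≤ 31  holds
[8] a4 * a6 = 14 * 4 = 56, not 59  fails

Constraints 1, 2, 4, and 8 are violated.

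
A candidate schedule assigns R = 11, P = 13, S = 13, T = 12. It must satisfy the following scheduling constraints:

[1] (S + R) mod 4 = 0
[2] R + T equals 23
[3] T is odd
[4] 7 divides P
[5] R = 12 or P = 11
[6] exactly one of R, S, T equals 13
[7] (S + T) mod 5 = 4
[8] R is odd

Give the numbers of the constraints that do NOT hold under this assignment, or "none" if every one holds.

[1] S + R = 24; 24 mod 4 = 0  true
[2] R + T = 11 + 12 = 23  true
[3] T = 12 is even  false
[4] 13 = 7*1 + 6, so 7 does not divide 13  false
[5] R = 11 ≠ 12 and P = 13 ≠ 11; both disjuncts false  false
[6] R=11, S=13, T=12; 1 of them equals 13  true
[7] S + T = 25; 25 mod 5 = 0, not 4  false
[8] R = 11 is odd  true

Constraints 3, 4, 5, 7 do not hold.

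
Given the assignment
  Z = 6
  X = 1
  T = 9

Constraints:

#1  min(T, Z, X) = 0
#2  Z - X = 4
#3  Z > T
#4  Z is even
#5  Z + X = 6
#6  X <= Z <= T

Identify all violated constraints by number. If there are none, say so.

Constraints 1, 2, 3, and 5 do not hold.

#1 min(9, 6, 1) = 1, not 0 — fails.
#2 Z - X = 6 - 1 = 5, not 4 — fails.
#3 Z = 6, T = 9; 6 ≤ 9 (want >) — fails.
#4 Z = 6 is even — holds.
#5 Z + X = 6 + 1 = 7, not 6 — fails.
#6 values 1 <= 6 <= 9 — holds.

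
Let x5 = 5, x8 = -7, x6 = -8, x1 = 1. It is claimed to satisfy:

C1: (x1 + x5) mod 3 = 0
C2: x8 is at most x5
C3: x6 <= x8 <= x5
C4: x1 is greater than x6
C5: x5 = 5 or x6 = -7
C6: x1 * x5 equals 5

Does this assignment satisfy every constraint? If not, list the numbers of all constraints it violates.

C1: x1 + x5 = 6; 6 mod 3 = 0 — holds.
C2: x8 = -7, x5 = 5; -7 ≤ 5 — holds.
C3: values -8 <= -7 <= 5 — holds.
C4: x1 = 1, x6 = -8; 1 > -8 — holds.
C5: x5 = 5 = 5 (first disjunct) — holds.
C6: x1 * x5 = 1 * 5 = 5 — holds.

None — every constraint holds.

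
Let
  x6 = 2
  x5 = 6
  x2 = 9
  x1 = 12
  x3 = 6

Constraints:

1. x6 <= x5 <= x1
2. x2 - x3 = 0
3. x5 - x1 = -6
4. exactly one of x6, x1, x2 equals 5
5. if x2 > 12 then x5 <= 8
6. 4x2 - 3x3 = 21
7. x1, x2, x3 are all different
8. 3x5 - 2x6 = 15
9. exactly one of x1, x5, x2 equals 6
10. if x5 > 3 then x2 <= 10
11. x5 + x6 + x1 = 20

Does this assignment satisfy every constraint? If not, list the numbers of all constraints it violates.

No — constraints 2, 4, 6, 8 are not satisfied.

1. values 2 <= 6 <= 12 — holds.
2. x2 - x3 = 9 - 6 = 3, not 0 — fails.
3. x5 - x1 = 6 - 12 = -6 — holds.
4. x6=2, x1=12, x2=9; 0 of them equal 5, not exactly one — fails.
5. x2 = 9, not > 12; antecedent false, conditional vacuously true — holds.
6. 4x2 - 3x3 = 4(9) - 3(6) = 18, not 21 — fails.
7. values 12, 9, 6 are pairwise distinct — holds.
8. 3x5 - 2x6 = 3(6) - 2(2) = 14, not 15 — fails.
9. x1=12, x5=6, x2=9; 1 of them equals 6 — holds.
10. x5 = 6 > 3, so we need x2 ≤ 10; x2 = 9 ≤ 10 — holds.
11. x5 + x6 + x1 = 6 + 2 + 12 = 20 — holds.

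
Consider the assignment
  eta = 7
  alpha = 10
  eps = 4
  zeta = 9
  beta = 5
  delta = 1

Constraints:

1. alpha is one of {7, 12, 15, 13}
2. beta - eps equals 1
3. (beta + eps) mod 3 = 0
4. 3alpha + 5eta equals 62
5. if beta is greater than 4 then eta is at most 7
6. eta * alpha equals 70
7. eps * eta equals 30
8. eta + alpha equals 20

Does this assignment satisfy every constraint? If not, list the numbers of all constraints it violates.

1. alpha = 10 is not in {7, 12, 15, 13}  ✘
2. beta - eps = 5 - 4 = 1  ✔
3. beta + eps = 9; 9 mod 3 = 0  ✔
4. 3alpha + 5eta = 3(10) + 5(7) = 65, not 62  ✘
5. beta = 5 > 4, so we need eta ≤ 7; eta = 7 ≤ 7  ✔
6. eta * alpha = 7 * 10 = 70  ✔
7. eps * eta = 4 * 7 = 28, not 30  ✘
8. eta + alpha = 7 + 10 = 17, not 20  ✘

Violated: 1, 4, 7, 8.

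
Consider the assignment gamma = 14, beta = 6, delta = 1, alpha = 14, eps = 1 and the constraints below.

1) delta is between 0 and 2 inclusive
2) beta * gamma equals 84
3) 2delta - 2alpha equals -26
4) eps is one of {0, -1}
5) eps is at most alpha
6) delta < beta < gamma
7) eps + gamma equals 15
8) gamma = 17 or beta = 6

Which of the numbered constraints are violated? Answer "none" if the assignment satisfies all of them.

Constraint 4 does not hold.

1) delta = 1 lies in [0, 2]  true
2) beta * gamma = 6 * 14 = 84  true
3) 2delta - 2alpha = 2(1) - 2(14) = -26  true
4) eps = 1 is not in {0, -1}  false
5) eps = 1, alpha = 14; 1 ≤ 14  true
6) values 1 < 6 < 14  true
7) eps + gamma = 1 + 14 = 15  true
8) gamma = 14 ≠ 17, but beta = 6 = 6 (second disjunct)  true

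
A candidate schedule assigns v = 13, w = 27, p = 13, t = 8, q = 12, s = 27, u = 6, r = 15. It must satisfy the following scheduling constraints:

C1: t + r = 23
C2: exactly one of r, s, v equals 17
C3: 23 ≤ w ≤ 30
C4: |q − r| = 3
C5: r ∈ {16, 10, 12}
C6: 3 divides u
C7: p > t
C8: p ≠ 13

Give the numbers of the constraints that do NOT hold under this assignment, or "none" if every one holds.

C1: t + r = 8 + 15 = 23  ✔
C2: r=15, s=27, v=13; 0 of them equal 17, not exactly one  ✘
C3: w = 27 lies in [23, 30]  ✔
C4: |12 − 15| = 3  ✔
C5: r = 15 is not in {16, 10, 12}  ✘
C6: 6 / 3 = 2, so 3 divides 6  ✔
C7: p = 13, t = 8; 13 > 8  ✔
C8: p = 13, but 13 is required to differ  ✘

Constraints 2, 5, 8 do not hold.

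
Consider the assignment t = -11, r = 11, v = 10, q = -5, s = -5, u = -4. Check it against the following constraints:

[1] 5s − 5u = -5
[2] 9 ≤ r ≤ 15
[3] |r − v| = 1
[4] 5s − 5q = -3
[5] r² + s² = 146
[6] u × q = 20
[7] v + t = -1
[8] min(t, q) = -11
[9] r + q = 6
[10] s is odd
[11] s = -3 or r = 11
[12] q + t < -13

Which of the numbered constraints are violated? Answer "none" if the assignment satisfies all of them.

[1] 5s − 5u = 5(-5) − 5(-4) = -5  ✓
[2] r = 11 lies in [9, 15]  ✓
[3] |11 − 10| = 1  ✓
[4] 5s − 5q = 5(-5) − 5(-5) = 0, not -3  ✗
[5] r² + s² = 11² + (-5)² = 121 + 25 = 146  ✓
[6] u × q = -4 × (-5) = 20  ✓
[7] v + t = 10 + (-11) = -1  ✓
[8] min(-11, -5) = -11  ✓
[9] r + q = 11 + (-5) = 6  ✓
[10] s = -5 is odd  ✓
[11] s = -5 ≠ -3, but r = 11 = 11 (second disjunct)  ✓
[12] q + t = -5 + (-11) = -16; -16 < -13  ✓

Constraint 4 does not hold.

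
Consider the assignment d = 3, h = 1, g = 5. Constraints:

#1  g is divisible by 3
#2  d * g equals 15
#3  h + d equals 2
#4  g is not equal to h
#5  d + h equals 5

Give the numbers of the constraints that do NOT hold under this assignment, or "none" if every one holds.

The assignment fails constraints 1, 3, and 5.

#1 5 = 3*1 + 2, so 3 does not divide 5 — does not hold.
#2 d * g = 3 * 5 = 15 — holds.
#3 h + d = 1 + 3 = 4, not 2 — does not hold.
#4 g = 5, h = 1; distinct — holds.
#5 d + h = 3 + 1 = 4, not 5 — does not hold.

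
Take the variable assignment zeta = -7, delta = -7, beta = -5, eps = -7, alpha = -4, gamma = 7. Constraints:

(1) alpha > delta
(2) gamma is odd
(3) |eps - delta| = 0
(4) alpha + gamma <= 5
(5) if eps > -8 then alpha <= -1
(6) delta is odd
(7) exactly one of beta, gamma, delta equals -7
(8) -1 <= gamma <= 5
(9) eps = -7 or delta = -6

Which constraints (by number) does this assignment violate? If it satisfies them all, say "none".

The assignment fails constraint 8.

(1) alpha = -4, delta = -7; -4 > -7 — holds.
(2) gamma = 7 is odd — holds.
(3) |-7 - (-7)| = 0 — holds.
(4) alpha + gamma = -4 + 7 = 3; 3 ≤ 5 — holds.
(5) eps = -7 > -8, so we need alpha ≤ -1; alpha = -4 ≤ -1 — holds.
(6) delta = -7 is odd — holds.
(7) beta=-5, gamma=7, delta=-7; 1 of them equals -7 — holds.
(8) gamma = 7 is outside [-1, 5] — does not hold.
(9) eps = -7 = -7 (first disjunct) — holds.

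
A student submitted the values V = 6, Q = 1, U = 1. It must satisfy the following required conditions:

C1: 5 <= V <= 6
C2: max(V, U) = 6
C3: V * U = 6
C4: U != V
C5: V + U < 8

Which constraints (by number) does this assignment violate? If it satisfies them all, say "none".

All constraints are satisfied.

C1: V = 6 lies in [5, 6] — satisfied.
C2: max(6, 1) = 6 — satisfied.
C3: V * U = 6 * 1 = 6 — satisfied.
C4: U = 1, V = 6; distinct — satisfied.
C5: V + U = 6 + 1 = 7; 7 < 8 — satisfied.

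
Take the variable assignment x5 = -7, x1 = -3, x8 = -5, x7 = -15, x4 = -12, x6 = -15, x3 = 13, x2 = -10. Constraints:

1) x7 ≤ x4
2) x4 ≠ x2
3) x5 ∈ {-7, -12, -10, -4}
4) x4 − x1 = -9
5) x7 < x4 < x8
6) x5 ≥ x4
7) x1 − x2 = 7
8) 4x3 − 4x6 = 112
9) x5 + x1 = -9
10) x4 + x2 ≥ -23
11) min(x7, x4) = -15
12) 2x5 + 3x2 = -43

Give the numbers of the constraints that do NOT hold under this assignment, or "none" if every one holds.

Constraints 9 and 12 are violated.

1) x7 = -15, x4 = -12; -15 ≤ -12 — holds.
2) x4 = -12, x2 = -10; distinct — holds.
3) x5 = -7 is in {-7, -12, -10, -4} — holds.
4) x4 − x1 = -12 − (-3) = -9 — holds.
5) values -15 < -12 < -5 — holds.
6) x5 = -7, x4 = -12; -7 ≥ -12 — holds.
7) x1 − x2 = -3 − (-10) = 7 — holds.
8) 4x3 − 4x6 = 4(13) − 4(-15) = 112 — holds.
9) x5 + x1 = -7 + (-3) = -10, not -9 — does not hold.
10) x4 + x2 = -12 + (-10) = -22; -22 ≥ -23 — holds.
11) min(-15, -12) = -15 — holds.
12) 2x5 + 3x2 = 2(-7) + 3(-10) = -44, not -43 — does not hold.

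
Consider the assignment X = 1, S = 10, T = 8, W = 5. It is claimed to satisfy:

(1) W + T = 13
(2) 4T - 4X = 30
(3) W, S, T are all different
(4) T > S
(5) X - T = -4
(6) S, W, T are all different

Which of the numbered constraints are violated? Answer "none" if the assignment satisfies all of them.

(1) W + T = 5 + 8 = 13 — holds.
(2) 4T - 4X = 4(8) - 4(1) = 28, not 30 — fails.
(3) values 5, 10, 8 are pairwise distinct — holds.
(4) T = 8, S = 10; 8 ≤ 10 (want >) — fails.
(5) X - T = 1 - 8 = -7, not -4 — fails.
(6) values 10, 5, 8 are pairwise distinct — holds.

Violated: 2, 4, 5.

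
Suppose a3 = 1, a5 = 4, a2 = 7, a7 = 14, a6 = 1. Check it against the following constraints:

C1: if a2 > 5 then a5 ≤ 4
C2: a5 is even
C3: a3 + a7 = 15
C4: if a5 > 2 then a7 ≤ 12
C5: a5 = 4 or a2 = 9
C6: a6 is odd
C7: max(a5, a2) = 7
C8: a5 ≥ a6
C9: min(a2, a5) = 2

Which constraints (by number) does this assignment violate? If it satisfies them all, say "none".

C1: a2 = 7 > 5, so we need a5 ≤ 4; a5 = 4 ≤ 4 — holds.
C2: a5 = 4 is even — holds.
C3: a3 + a7 = 1 + 14 = 15 — holds.
C4: a5 = 4 > 2, so we need a7 ≤ 12; but a7 = 14 > 12 — fails.
C5: a5 = 4 = 4 (first disjunct) — holds.
C6: a6 = 1 is odd — holds.
C7: max(4, 7) = 7 — holds.
C8: a5 = 4, a6 = 1; 4 ≥ 1 — holds.
C9: min(7, 4) = 4, not 2 — fails.

No — constraints 4 and 9 are not satisfied.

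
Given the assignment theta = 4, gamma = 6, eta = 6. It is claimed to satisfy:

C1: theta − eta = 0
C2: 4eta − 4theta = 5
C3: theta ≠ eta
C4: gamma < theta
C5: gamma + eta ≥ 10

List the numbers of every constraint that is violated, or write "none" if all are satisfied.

Violated: 1, 2, and 4.

C1: theta − eta = 4 − 6 = -2, not 0  no
C2: 4eta − 4theta = 4(6) − 4(4) = 8, not 5  no
C3: theta = 4, eta = 6; distinct  yes
C4: gamma = 6, theta = 4; 6 ≥ 4 (want <)  no
C5: gamma + eta = 6 + 6 = 12; 12 ≥ 10  yes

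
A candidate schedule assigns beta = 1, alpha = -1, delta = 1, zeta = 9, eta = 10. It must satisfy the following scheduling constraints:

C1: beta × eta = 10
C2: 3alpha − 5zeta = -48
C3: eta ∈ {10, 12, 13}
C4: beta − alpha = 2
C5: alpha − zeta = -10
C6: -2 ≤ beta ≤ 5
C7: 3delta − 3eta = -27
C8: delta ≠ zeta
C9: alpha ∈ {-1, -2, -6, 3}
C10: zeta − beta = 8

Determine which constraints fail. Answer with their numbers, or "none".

Yes — all constraints hold.

C1: beta × eta = 1 × 10 = 10  ✓
C2: 3alpha − 5zeta = 3(-1) − 5(9) = -48  ✓
C3: eta = 10 is in {10, 12, 13}  ✓
C4: beta − alpha = 1 − (-1) = 2  ✓
C5: alpha − zeta = -1 − 9 = -10  ✓
C6: beta = 1 lies in [-2, 5]  ✓
C7: 3delta − 3eta = 3(1) − 3(10) = -27  ✓
C8: delta = 1, zeta = 9; distinct  ✓
C9: alpha = -1 is in {-1, -2, -6, 3}  ✓
C10: zeta − beta = 9 − 1 = 8  ✓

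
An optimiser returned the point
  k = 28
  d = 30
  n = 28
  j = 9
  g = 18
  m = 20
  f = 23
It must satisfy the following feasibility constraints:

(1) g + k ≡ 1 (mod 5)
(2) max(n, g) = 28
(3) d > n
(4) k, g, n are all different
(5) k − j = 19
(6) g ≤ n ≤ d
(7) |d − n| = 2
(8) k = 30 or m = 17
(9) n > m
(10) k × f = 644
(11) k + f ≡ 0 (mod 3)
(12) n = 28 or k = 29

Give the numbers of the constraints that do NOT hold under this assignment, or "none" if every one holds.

Constraints 4 and 8 do not hold.

(1) g + k = 46; 46 mod 5 = 1 — holds.
(2) max(28, 18) = 28 — holds.
(3) d = 30, n = 28; 30 > 28 — holds.
(4) k = n = 28, not all different — does not hold.
(5) k − j = 28 − 9 = 19 — holds.
(6) values 18 ≤ 28 ≤ 30 — holds.
(7) |30 − 28| = 2 — holds.
(8) k = 28 ≠ 30 and m = 20 ≠ 17; both disjuncts false — does not hold.
(9) n = 28, m = 20; 28 > 20 — holds.
(10) k × f = 28 × 23 = 644 — holds.
(11) k + f = 51; 51 mod 3 = 0 — holds.
(12) n = 28 = 28 (first disjunct) — holds.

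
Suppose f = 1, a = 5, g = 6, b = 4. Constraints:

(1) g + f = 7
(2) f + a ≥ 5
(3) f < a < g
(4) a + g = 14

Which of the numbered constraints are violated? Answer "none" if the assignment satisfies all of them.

(1) g + f = 6 + 1 = 7  ✓
(2) f + a = 1 + 5 = 6; 6 ≥ 5  ✓
(3) values 1 < 5 < 6  ✓
(4) a + g = 5 + 6 = 11, not 14  ✗

Violated: 4.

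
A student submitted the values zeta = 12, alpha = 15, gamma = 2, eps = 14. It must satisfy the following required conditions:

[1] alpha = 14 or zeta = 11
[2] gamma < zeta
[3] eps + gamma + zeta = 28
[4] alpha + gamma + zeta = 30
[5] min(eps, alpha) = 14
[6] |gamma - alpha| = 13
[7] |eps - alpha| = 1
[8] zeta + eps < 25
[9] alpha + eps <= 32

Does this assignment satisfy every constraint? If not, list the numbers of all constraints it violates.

Violated: 1, 4, and 8.

[1] alpha = 15 ≠ 14 and zeta = 12 ≠ 11; both disjuncts false — fails.
[2] gamma = 2, zeta = 12; 2 < 12 — holds.
[3] eps + gamma + zeta = 14 + 2 + 12 = 28 — holds.
[4] alpha + gamma + zeta = 15 + 2 + 12 = 29, not 30 — fails.
[5] min(14, 15) = 14 — holds.
[6] |2 - 15| = 13 — holds.
[7] |14 - 15| = 1 — holds.
[8] zeta + eps = 12 + 14 = 26; 26 ≥ 25, bound 25 not met — fails.
[9] alpha + eps = 15 + 14 = 29; 29 ≤ 32 — holds.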